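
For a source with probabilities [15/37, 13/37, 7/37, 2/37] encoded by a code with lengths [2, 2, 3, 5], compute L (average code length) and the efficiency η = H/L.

Average length L = Σ p_i × l_i = 2.3514 bits
Entropy H = 1.7402 bits
Efficiency η = H/L × 100% = 74.01%


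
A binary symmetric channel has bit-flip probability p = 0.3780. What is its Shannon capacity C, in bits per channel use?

For BSC with error probability p:
C = 1 - H(p) where H(p) is binary entropy
H(0.3780) = -0.3780 × log₂(0.3780) - 0.6220 × log₂(0.6220)
H(p) = 0.9566
C = 1 - 0.9566 = 0.0434 bits/use


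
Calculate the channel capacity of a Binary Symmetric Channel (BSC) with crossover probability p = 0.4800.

For BSC with error probability p:
C = 1 - H(p) where H(p) is binary entropy
H(0.4800) = -0.4800 × log₂(0.4800) - 0.5200 × log₂(0.5200)
H(p) = 0.9988
C = 1 - 0.9988 = 0.0012 bits/use


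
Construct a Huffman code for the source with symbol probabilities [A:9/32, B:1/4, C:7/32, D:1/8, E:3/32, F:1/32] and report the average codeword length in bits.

Huffman tree construction:
Combine smallest probabilities repeatedly
Resulting codes:
  A: 11 (length 2)
  B: 01 (length 2)
  C: 00 (length 2)
  D: 100 (length 3)
  E: 1011 (length 4)
  F: 1010 (length 4)
Average length = Σ p(s) × length(s) = 2.3750 bits


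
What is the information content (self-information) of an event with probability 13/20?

Information content I(x) = -log₂(p(x))
I = -log₂(13/20) = -log₂(0.6500)
I = 0.6215 bits


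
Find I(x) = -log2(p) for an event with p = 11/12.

Information content I(x) = -log₂(p(x))
I = -log₂(11/12) = -log₂(0.9167)
I = 0.1255 bits


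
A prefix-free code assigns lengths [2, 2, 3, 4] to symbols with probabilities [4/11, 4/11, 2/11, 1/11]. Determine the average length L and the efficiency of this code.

Average length L = Σ p_i × l_i = 2.3636 bits
Entropy H = 1.8231 bits
Efficiency η = H/L × 100% = 77.13%


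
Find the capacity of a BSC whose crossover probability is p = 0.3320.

For BSC with error probability p:
C = 1 - H(p) where H(p) is binary entropy
H(0.3320) = -0.3320 × log₂(0.3320) - 0.6680 × log₂(0.6680)
H(p) = 0.9170
C = 1 - 0.9170 = 0.0830 bits/use


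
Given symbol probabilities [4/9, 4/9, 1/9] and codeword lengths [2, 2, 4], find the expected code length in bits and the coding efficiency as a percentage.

Average length L = Σ p_i × l_i = 2.2222 bits
Entropy H = 1.3921 bits
Efficiency η = H/L × 100% = 62.65%


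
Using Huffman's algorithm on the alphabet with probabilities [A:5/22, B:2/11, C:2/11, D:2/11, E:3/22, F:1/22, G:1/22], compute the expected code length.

Huffman tree construction:
Combine smallest probabilities repeatedly
Resulting codes:
  A: 01 (length 2)
  B: 110 (length 3)
  C: 111 (length 3)
  D: 00 (length 2)
  E: 101 (length 3)
  F: 1000 (length 4)
  G: 1001 (length 4)
Average length = Σ p(s) × length(s) = 2.6818 bits


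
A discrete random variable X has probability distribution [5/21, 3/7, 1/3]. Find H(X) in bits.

H(X) = -Σ p(x) log₂ p(x)
  -5/21 × log₂(5/21) = 0.4929
  -3/7 × log₂(3/7) = 0.5239
  -1/3 × log₂(1/3) = 0.5283
H(X) = 1.5452 bits


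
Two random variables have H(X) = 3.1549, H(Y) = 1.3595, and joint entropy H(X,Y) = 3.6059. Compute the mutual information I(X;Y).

I(X;Y) = H(X) + H(Y) - H(X,Y)
I(X;Y) = 3.1549 + 1.3595 - 3.6059 = 0.9085 bits


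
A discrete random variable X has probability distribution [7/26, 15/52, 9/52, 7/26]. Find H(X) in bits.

H(X) = -Σ p(x) log₂ p(x)
  -7/26 × log₂(7/26) = 0.5097
  -15/52 × log₂(15/52) = 0.5174
  -9/52 × log₂(9/52) = 0.4380
  -7/26 × log₂(7/26) = 0.5097
H(X) = 1.9747 bits


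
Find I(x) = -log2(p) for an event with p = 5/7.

Information content I(x) = -log₂(p(x))
I = -log₂(5/7) = -log₂(0.7143)
I = 0.4854 bits


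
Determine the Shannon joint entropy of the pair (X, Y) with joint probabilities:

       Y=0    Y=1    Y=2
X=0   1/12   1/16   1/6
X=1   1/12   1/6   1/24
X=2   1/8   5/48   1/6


H(X,Y) = -Σ p(x,y) log₂ p(x,y)
  p(0,0)=1/12: -0.0833 × log₂(0.0833) = 0.2987
  p(0,1)=1/16: -0.0625 × log₂(0.0625) = 0.2500
  p(0,2)=1/6: -0.1667 × log₂(0.1667) = 0.4308
  p(1,0)=1/12: -0.0833 × log₂(0.0833) = 0.2987
  p(1,1)=1/6: -0.1667 × log₂(0.1667) = 0.4308
  p(1,2)=1/24: -0.0417 × log₂(0.0417) = 0.1910
  p(2,0)=1/8: -0.1250 × log₂(0.1250) = 0.3750
  p(2,1)=5/48: -0.1042 × log₂(0.1042) = 0.3399
  p(2,2)=1/6: -0.1667 × log₂(0.1667) = 0.4308
H(X,Y) = 3.0459 bits


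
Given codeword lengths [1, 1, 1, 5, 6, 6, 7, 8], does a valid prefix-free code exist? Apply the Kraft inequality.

Kraft inequality: Σ 2^(-l_i) ≤ 1 for prefix-free code
Calculating: 2^(-1) + 2^(-1) + 2^(-1) + 2^(-5) + 2^(-6) + 2^(-6) + 2^(-7) + 2^(-8)
= 0.5 + 0.5 + 0.5 + 0.03125 + 0.015625 + 0.015625 + 0.0078125 + 0.00390625
= 1.5742
Since 1.5742 > 1, prefix-free code does not exist


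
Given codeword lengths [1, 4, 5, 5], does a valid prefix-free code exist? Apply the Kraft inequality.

Kraft inequality: Σ 2^(-l_i) ≤ 1 for prefix-free code
Calculating: 2^(-1) + 2^(-4) + 2^(-5) + 2^(-5)
= 0.5 + 0.0625 + 0.03125 + 0.03125
= 0.6250
Since 0.6250 ≤ 1, prefix-free code exists


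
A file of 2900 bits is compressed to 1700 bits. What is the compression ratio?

Compression ratio = Original / Compressed
= 2900 / 1700 = 1.71:1


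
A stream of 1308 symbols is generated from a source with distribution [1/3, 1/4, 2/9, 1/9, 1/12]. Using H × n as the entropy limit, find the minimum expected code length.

Entropy H = 2.1615 bits/symbol
Minimum bits = H × n = 2.1615 × 1308
= 2827.23 bits


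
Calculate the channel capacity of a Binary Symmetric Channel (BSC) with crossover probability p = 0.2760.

For BSC with error probability p:
C = 1 - H(p) where H(p) is binary entropy
H(0.2760) = -0.2760 × log₂(0.2760) - 0.7240 × log₂(0.7240)
H(p) = 0.8499
C = 1 - 0.8499 = 0.1501 bits/use


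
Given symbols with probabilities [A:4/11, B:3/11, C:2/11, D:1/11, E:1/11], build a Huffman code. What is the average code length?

Huffman tree construction:
Combine smallest probabilities repeatedly
Resulting codes:
  A: 11 (length 2)
  B: 10 (length 2)
  C: 00 (length 2)
  D: 010 (length 3)
  E: 011 (length 3)
Average length = Σ p(s) × length(s) = 2.1818 bits


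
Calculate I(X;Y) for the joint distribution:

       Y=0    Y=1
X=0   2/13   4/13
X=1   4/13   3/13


H(X) = 0.9957, H(Y) = 0.9957, H(X,Y) = 1.9501
I(X;Y) = H(X) + H(Y) - H(X,Y) = 0.0414 bits


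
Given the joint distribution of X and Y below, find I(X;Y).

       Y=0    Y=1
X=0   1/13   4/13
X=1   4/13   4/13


H(X) = 0.9612, H(Y) = 0.9612, H(X,Y) = 1.8543
I(X;Y) = H(X) + H(Y) - H(X,Y) = 0.0682 bits


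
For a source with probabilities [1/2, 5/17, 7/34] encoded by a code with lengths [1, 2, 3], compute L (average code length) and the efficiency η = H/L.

Average length L = Σ p_i × l_i = 1.7059 bits
Entropy H = 1.4887 bits
Efficiency η = H/L × 100% = 87.27%


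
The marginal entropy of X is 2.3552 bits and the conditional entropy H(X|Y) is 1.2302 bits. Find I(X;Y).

I(X;Y) = H(X) - H(X|Y)
I(X;Y) = 2.3552 - 1.2302 = 1.125 bits


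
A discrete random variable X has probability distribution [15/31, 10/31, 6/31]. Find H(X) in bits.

H(X) = -Σ p(x) log₂ p(x)
  -15/31 × log₂(15/31) = 0.5068
  -10/31 × log₂(10/31) = 0.5265
  -6/31 × log₂(6/31) = 0.4586
H(X) = 1.4919 bits


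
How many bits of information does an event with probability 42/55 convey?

Information content I(x) = -log₂(p(x))
I = -log₂(42/55) = -log₂(0.7636)
I = 0.3890 bits


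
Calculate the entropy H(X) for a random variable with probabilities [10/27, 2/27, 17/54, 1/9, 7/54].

H(X) = -Σ p(x) log₂ p(x)
  -10/27 × log₂(10/27) = 0.5307
  -2/27 × log₂(2/27) = 0.2781
  -17/54 × log₂(17/54) = 0.5249
  -1/9 × log₂(1/9) = 0.3522
  -7/54 × log₂(7/54) = 0.3821
H(X) = 2.0681 bits


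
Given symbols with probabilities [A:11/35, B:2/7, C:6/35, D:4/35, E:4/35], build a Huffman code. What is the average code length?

Huffman tree construction:
Combine smallest probabilities repeatedly
Resulting codes:
  A: 11 (length 2)
  B: 10 (length 2)
  C: 00 (length 2)
  D: 010 (length 3)
  E: 011 (length 3)
Average length = Σ p(s) × length(s) = 2.2286 bits


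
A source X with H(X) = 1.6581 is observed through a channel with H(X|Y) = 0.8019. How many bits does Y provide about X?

I(X;Y) = H(X) - H(X|Y)
I(X;Y) = 1.6581 - 0.8019 = 0.8562 bits


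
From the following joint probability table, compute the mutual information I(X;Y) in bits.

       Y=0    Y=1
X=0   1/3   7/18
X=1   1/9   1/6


H(X) = 0.8524, H(Y) = 0.9911, H(X,Y) = 1.8413
I(X;Y) = H(X) + H(Y) - H(X,Y) = 0.0022 bits


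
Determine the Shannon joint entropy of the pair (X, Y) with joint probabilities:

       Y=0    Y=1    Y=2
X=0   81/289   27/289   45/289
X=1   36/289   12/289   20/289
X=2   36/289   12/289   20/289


H(X,Y) = -Σ p(x,y) log₂ p(x,y)
  p(0,0)=81/289: -0.2803 × log₂(0.2803) = 0.5143
  p(0,1)=27/289: -0.0934 × log₂(0.0934) = 0.3195
  p(0,2)=45/289: -0.1557 × log₂(0.1557) = 0.4178
  p(1,0)=36/289: -0.1246 × log₂(0.1246) = 0.3743
  p(1,1)=12/289: -0.0415 × log₂(0.0415) = 0.1906
  p(1,2)=20/289: -0.0692 × log₂(0.0692) = 0.2666
  p(2,0)=36/289: -0.1246 × log₂(0.1246) = 0.3743
  p(2,1)=12/289: -0.0415 × log₂(0.0415) = 0.1906
  p(2,2)=20/289: -0.0692 × log₂(0.0692) = 0.2666
H(X,Y) = 2.9147 bits


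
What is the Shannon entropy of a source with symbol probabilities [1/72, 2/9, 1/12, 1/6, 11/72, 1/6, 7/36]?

H(X) = -Σ p(x) log₂ p(x)
  -1/72 × log₂(1/72) = 0.0857
  -2/9 × log₂(2/9) = 0.4822
  -1/12 × log₂(1/12) = 0.2987
  -1/6 × log₂(1/6) = 0.4308
  -11/72 × log₂(11/72) = 0.4141
  -1/6 × log₂(1/6) = 0.4308
  -7/36 × log₂(7/36) = 0.4594
H(X) = 2.6018 bits


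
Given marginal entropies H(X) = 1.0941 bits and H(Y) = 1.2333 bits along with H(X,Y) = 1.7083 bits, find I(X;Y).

I(X;Y) = H(X) + H(Y) - H(X,Y)
I(X;Y) = 1.0941 + 1.2333 - 1.7083 = 0.6191 bits


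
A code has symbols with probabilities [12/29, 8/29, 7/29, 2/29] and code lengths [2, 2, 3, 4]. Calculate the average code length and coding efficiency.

Average length L = Σ p_i × l_i = 2.3793 bits
Entropy H = 1.8004 bits
Efficiency η = H/L × 100% = 75.67%


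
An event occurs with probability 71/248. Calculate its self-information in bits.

Information content I(x) = -log₂(p(x))
I = -log₂(71/248) = -log₂(0.2863)
I = 1.8044 bits


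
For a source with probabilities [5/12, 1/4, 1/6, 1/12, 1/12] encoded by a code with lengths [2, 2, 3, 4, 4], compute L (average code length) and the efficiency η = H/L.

Average length L = Σ p_i × l_i = 2.5000 bits
Entropy H = 2.0546 bits
Efficiency η = H/L × 100% = 82.18%


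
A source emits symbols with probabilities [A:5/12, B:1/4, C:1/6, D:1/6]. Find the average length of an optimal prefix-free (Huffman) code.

Huffman tree construction:
Combine smallest probabilities repeatedly
Resulting codes:
  A: 0 (length 1)
  B: 10 (length 2)
  C: 110 (length 3)
  D: 111 (length 3)
Average length = Σ p(s) × length(s) = 1.9167 bits


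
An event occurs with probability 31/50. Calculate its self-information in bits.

Information content I(x) = -log₂(p(x))
I = -log₂(31/50) = -log₂(0.6200)
I = 0.6897 bits


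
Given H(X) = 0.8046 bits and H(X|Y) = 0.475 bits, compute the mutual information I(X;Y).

I(X;Y) = H(X) - H(X|Y)
I(X;Y) = 0.8046 - 0.475 = 0.3296 bits


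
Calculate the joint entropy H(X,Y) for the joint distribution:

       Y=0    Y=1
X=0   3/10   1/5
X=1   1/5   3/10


H(X,Y) = -Σ p(x,y) log₂ p(x,y)
  p(0,0)=3/10: -0.3000 × log₂(0.3000) = 0.5211
  p(0,1)=1/5: -0.2000 × log₂(0.2000) = 0.4644
  p(1,0)=1/5: -0.2000 × log₂(0.2000) = 0.4644
  p(1,1)=3/10: -0.3000 × log₂(0.3000) = 0.5211
H(X,Y) = 1.9710 bits


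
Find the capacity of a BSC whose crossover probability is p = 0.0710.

For BSC with error probability p:
C = 1 - H(p) where H(p) is binary entropy
H(0.0710) = -0.0710 × log₂(0.0710) - 0.9290 × log₂(0.9290)
H(p) = 0.3696
C = 1 - 0.3696 = 0.6304 bits/use


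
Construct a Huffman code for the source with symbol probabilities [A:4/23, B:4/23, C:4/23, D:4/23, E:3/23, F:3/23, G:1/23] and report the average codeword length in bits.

Huffman tree construction:
Combine smallest probabilities repeatedly
Resulting codes:
  A: 101 (length 3)
  B: 110 (length 3)
  C: 111 (length 3)
  D: 00 (length 2)
  E: 011 (length 3)
  F: 100 (length 3)
  G: 010 (length 3)
Average length = Σ p(s) × length(s) = 2.8261 bits


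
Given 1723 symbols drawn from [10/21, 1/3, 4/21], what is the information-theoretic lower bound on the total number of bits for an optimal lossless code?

Entropy H = 1.4937 bits/symbol
Minimum bits = H × n = 1.4937 × 1723
= 2573.66 bits


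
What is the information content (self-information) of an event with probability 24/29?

Information content I(x) = -log₂(p(x))
I = -log₂(24/29) = -log₂(0.8276)
I = 0.2730 bits


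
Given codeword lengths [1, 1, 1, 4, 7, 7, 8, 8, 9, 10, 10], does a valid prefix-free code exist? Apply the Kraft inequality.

Kraft inequality: Σ 2^(-l_i) ≤ 1 for prefix-free code
Calculating: 2^(-1) + 2^(-1) + 2^(-1) + 2^(-4) + 2^(-7) + 2^(-7) + 2^(-8) + 2^(-8) + 2^(-9) + 2^(-10) + 2^(-10)
= 0.5 + 0.5 + 0.5 + 0.0625 + 0.0078125 + 0.0078125 + 0.00390625 + 0.00390625 + 0.001953125 + 0.0009765625 + 0.0009765625
= 1.5898
Since 1.5898 > 1, prefix-free code does not exist


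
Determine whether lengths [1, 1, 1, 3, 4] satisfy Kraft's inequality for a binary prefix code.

Kraft inequality: Σ 2^(-l_i) ≤ 1 for prefix-free code
Calculating: 2^(-1) + 2^(-1) + 2^(-1) + 2^(-3) + 2^(-4)
= 0.5 + 0.5 + 0.5 + 0.125 + 0.0625
= 1.6875
Since 1.6875 > 1, prefix-free code does not exist


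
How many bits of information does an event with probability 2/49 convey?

Information content I(x) = -log₂(p(x))
I = -log₂(2/49) = -log₂(0.0408)
I = 4.6147 bits


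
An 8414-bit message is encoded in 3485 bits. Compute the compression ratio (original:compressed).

Compression ratio = Original / Compressed
= 8414 / 3485 = 2.41:1


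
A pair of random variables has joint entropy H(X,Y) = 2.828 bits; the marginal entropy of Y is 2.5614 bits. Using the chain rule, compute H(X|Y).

Chain rule: H(X,Y) = H(X|Y) + H(Y)
H(X|Y) = H(X,Y) - H(Y) = 2.828 - 2.5614 = 0.2666 bits


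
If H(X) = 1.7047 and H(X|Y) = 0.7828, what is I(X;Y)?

I(X;Y) = H(X) - H(X|Y)
I(X;Y) = 1.7047 - 0.7828 = 0.9219 bits


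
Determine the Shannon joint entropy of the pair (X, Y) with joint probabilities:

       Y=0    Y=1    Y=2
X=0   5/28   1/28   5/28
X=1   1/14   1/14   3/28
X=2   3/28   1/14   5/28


H(X,Y) = -Σ p(x,y) log₂ p(x,y)
  p(0,0)=5/28: -0.1786 × log₂(0.1786) = 0.4438
  p(0,1)=1/28: -0.0357 × log₂(0.0357) = 0.1717
  p(0,2)=5/28: -0.1786 × log₂(0.1786) = 0.4438
  p(1,0)=1/14: -0.0714 × log₂(0.0714) = 0.2720
  p(1,1)=1/14: -0.0714 × log₂(0.0714) = 0.2720
  p(1,2)=3/28: -0.1071 × log₂(0.1071) = 0.3453
  p(2,0)=3/28: -0.1071 × log₂(0.1071) = 0.3453
  p(2,1)=1/14: -0.0714 × log₂(0.0714) = 0.2720
  p(2,2)=5/28: -0.1786 × log₂(0.1786) = 0.4438
H(X,Y) = 3.0095 bits


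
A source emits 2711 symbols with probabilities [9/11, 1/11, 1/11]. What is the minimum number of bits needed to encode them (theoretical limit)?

Entropy H = 0.8659 bits/symbol
Minimum bits = H × n = 0.8659 × 2711
= 2347.34 bits


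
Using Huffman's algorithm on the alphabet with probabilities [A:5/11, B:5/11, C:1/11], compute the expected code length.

Huffman tree construction:
Combine smallest probabilities repeatedly
Resulting codes:
  A: 11 (length 2)
  B: 0 (length 1)
  C: 10 (length 2)
Average length = Σ p(s) × length(s) = 1.5455 bits


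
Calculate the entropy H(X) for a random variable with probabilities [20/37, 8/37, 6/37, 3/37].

H(X) = -Σ p(x) log₂ p(x)
  -20/37 × log₂(20/37) = 0.4797
  -8/37 × log₂(8/37) = 0.4777
  -6/37 × log₂(6/37) = 0.4256
  -3/37 × log₂(3/37) = 0.2939
H(X) = 1.6769 bits


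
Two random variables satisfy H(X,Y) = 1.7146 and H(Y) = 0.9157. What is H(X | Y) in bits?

Chain rule: H(X,Y) = H(X|Y) + H(Y)
H(X|Y) = H(X,Y) - H(Y) = 1.7146 - 0.9157 = 0.7989 bits


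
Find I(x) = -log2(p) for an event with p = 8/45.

Information content I(x) = -log₂(p(x))
I = -log₂(8/45) = -log₂(0.1778)
I = 2.4919 bits


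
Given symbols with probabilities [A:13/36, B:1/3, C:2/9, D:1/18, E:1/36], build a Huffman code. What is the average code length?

Huffman tree construction:
Combine smallest probabilities repeatedly
Resulting codes:
  A: 0 (length 1)
  B: 11 (length 2)
  C: 101 (length 3)
  D: 1001 (length 4)
  E: 1000 (length 4)
Average length = Σ p(s) × length(s) = 2.0278 bits


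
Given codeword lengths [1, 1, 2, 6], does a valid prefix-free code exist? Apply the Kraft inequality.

Kraft inequality: Σ 2^(-l_i) ≤ 1 for prefix-free code
Calculating: 2^(-1) + 2^(-1) + 2^(-2) + 2^(-6)
= 0.5 + 0.5 + 0.25 + 0.015625
= 1.2656
Since 1.2656 > 1, prefix-free code does not exist


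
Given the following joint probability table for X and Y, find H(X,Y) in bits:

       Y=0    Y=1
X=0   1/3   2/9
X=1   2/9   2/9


H(X,Y) = -Σ p(x,y) log₂ p(x,y)
  p(0,0)=1/3: -0.3333 × log₂(0.3333) = 0.5283
  p(0,1)=2/9: -0.2222 × log₂(0.2222) = 0.4822
  p(1,0)=2/9: -0.2222 × log₂(0.2222) = 0.4822
  p(1,1)=2/9: -0.2222 × log₂(0.2222) = 0.4822
H(X,Y) = 1.9749 bits


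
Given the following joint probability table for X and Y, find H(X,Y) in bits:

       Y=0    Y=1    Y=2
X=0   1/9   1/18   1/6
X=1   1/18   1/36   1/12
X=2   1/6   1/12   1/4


H(X,Y) = -Σ p(x,y) log₂ p(x,y)
  p(0,0)=1/9: -0.1111 × log₂(0.1111) = 0.3522
  p(0,1)=1/18: -0.0556 × log₂(0.0556) = 0.2317
  p(0,2)=1/6: -0.1667 × log₂(0.1667) = 0.4308
  p(1,0)=1/18: -0.0556 × log₂(0.0556) = 0.2317
  p(1,1)=1/36: -0.0278 × log₂(0.0278) = 0.1436
  p(1,2)=1/12: -0.0833 × log₂(0.0833) = 0.2987
  p(2,0)=1/6: -0.1667 × log₂(0.1667) = 0.4308
  p(2,1)=1/12: -0.0833 × log₂(0.0833) = 0.2987
  p(2,2)=1/4: -0.2500 × log₂(0.2500) = 0.5000
H(X,Y) = 2.9183 bits


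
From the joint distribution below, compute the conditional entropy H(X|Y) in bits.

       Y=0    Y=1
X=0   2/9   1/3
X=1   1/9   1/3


H(X|Y) = Σ_y p(y) H(X|Y=y)
  p(Y=0) = 1/3, H(X|Y=0) = 0.9183
  p(Y=1) = 2/3, H(X|Y=1) = 1.0000
H(X|Y) = 0.3333×0.9183 + 0.6667×1.0000 = 0.9728 bits


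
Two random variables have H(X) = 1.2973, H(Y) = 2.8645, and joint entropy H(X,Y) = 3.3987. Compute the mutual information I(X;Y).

I(X;Y) = H(X) + H(Y) - H(X,Y)
I(X;Y) = 1.2973 + 2.8645 - 3.3987 = 0.7631 bits


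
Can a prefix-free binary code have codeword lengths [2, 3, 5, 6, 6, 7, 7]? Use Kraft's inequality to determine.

Kraft inequality: Σ 2^(-l_i) ≤ 1 for prefix-free code
Calculating: 2^(-2) + 2^(-3) + 2^(-5) + 2^(-6) + 2^(-6) + 2^(-7) + 2^(-7)
= 0.25 + 0.125 + 0.03125 + 0.015625 + 0.015625 + 0.0078125 + 0.0078125
= 0.4531
Since 0.4531 ≤ 1, prefix-free code exists


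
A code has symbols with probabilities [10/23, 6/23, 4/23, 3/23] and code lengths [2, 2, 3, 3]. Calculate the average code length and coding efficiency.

Average length L = Σ p_i × l_i = 2.3043 bits
Entropy H = 1.8503 bits
Efficiency η = H/L × 100% = 80.30%


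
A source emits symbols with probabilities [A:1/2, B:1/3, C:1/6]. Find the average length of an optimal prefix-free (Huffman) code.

Huffman tree construction:
Combine smallest probabilities repeatedly
Resulting codes:
  A: 0 (length 1)
  B: 11 (length 2)
  C: 10 (length 2)
Average length = Σ p(s) × length(s) = 1.5000 bits


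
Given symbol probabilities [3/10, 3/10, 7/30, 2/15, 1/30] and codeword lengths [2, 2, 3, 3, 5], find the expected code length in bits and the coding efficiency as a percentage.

Average length L = Σ p_i × l_i = 2.4667 bits
Entropy H = 2.0832 bits
Efficiency η = H/L × 100% = 84.45%


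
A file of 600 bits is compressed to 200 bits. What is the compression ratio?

Compression ratio = Original / Compressed
= 600 / 200 = 3.00:1


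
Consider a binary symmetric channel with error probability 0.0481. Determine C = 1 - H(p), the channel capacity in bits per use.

For BSC with error probability p:
C = 1 - H(p) where H(p) is binary entropy
H(0.0481) = -0.0481 × log₂(0.0481) - 0.9519 × log₂(0.9519)
H(p) = 0.2783
C = 1 - 0.2783 = 0.7217 bits/use


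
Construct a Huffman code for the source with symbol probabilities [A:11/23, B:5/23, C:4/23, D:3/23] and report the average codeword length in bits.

Huffman tree construction:
Combine smallest probabilities repeatedly
Resulting codes:
  A: 0 (length 1)
  B: 10 (length 2)
  C: 111 (length 3)
  D: 110 (length 3)
Average length = Σ p(s) × length(s) = 1.8261 bits


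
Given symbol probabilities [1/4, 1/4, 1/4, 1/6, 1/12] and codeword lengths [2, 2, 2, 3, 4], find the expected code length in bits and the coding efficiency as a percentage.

Average length L = Σ p_i × l_i = 2.3333 bits
Entropy H = 2.2296 bits
Efficiency η = H/L × 100% = 95.55%


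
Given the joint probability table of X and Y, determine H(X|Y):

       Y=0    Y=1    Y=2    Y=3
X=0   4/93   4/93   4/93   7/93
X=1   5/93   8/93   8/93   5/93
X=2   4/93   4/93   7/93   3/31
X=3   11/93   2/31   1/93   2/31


H(X|Y) = Σ_y p(y) H(X|Y=y)
  p(Y=0) = 8/31, H(X|Y=0) = 1.8490
  p(Y=1) = 22/93, H(X|Y=1) = 1.9363
  p(Y=2) = 20/93, H(X|Y=2) = 1.7394
  p(Y=3) = 9/31, H(X|Y=3) = 1.9660
H(X|Y) = 0.2581×1.8490 + 0.2366×1.9363 + 0.2151×1.7394 + 0.2903×1.9660 = 1.8800 bits


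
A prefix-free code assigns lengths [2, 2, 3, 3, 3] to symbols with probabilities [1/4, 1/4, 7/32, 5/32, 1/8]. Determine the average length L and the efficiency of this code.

Average length L = Σ p_i × l_i = 2.5000 bits
Entropy H = 2.2731 bits
Efficiency η = H/L × 100% = 90.92%


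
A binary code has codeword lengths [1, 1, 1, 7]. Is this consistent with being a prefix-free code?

Kraft inequality: Σ 2^(-l_i) ≤ 1 for prefix-free code
Calculating: 2^(-1) + 2^(-1) + 2^(-1) + 2^(-7)
= 0.5 + 0.5 + 0.5 + 0.0078125
= 1.5078
Since 1.5078 > 1, prefix-free code does not exist


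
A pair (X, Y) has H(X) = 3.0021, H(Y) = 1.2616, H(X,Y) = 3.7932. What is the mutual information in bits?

I(X;Y) = H(X) + H(Y) - H(X,Y)
I(X;Y) = 3.0021 + 1.2616 - 3.7932 = 0.4705 bits


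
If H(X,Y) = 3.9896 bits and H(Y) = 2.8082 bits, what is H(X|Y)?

Chain rule: H(X,Y) = H(X|Y) + H(Y)
H(X|Y) = H(X,Y) - H(Y) = 3.9896 - 2.8082 = 1.1814 bits


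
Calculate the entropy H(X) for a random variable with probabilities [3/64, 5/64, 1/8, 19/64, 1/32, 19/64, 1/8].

H(X) = -Σ p(x) log₂ p(x)
  -3/64 × log₂(3/64) = 0.2070
  -5/64 × log₂(5/64) = 0.2873
  -1/8 × log₂(1/8) = 0.3750
  -19/64 × log₂(19/64) = 0.5201
  -1/32 × log₂(1/32) = 0.1562
  -19/64 × log₂(19/64) = 0.5201
  -1/8 × log₂(1/8) = 0.3750
H(X) = 2.4408 bits


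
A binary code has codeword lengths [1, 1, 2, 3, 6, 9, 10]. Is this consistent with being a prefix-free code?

Kraft inequality: Σ 2^(-l_i) ≤ 1 for prefix-free code
Calculating: 2^(-1) + 2^(-1) + 2^(-2) + 2^(-3) + 2^(-6) + 2^(-9) + 2^(-10)
= 0.5 + 0.5 + 0.25 + 0.125 + 0.015625 + 0.001953125 + 0.0009765625
= 1.3936
Since 1.3936 > 1, prefix-free code does not exist


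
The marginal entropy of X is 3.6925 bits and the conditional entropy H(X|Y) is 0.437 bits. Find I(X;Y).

I(X;Y) = H(X) - H(X|Y)
I(X;Y) = 3.6925 - 0.437 = 3.2555 bits


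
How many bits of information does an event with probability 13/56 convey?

Information content I(x) = -log₂(p(x))
I = -log₂(13/56) = -log₂(0.2321)
I = 2.1069 bits


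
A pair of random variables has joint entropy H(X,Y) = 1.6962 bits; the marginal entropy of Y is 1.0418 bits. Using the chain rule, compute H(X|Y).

Chain rule: H(X,Y) = H(X|Y) + H(Y)
H(X|Y) = H(X,Y) - H(Y) = 1.6962 - 1.0418 = 0.6544 bits


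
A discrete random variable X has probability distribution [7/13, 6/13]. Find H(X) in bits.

H(X) = -Σ p(x) log₂ p(x)
  -7/13 × log₂(7/13) = 0.4809
  -6/13 × log₂(6/13) = 0.5148
H(X) = 0.9957 bits


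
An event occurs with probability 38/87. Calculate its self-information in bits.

Information content I(x) = -log₂(p(x))
I = -log₂(38/87) = -log₂(0.4368)
I = 1.1950 bits


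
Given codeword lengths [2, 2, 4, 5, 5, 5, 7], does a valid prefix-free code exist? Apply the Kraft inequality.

Kraft inequality: Σ 2^(-l_i) ≤ 1 for prefix-free code
Calculating: 2^(-2) + 2^(-2) + 2^(-4) + 2^(-5) + 2^(-5) + 2^(-5) + 2^(-7)
= 0.25 + 0.25 + 0.0625 + 0.03125 + 0.03125 + 0.03125 + 0.0078125
= 0.6641
Since 0.6641 ≤ 1, prefix-free code exists


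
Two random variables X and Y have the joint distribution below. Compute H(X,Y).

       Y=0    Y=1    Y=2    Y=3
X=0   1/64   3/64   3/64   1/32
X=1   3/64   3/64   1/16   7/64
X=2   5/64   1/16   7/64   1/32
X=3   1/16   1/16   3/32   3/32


H(X,Y) = -Σ p(x,y) log₂ p(x,y)
  p(0,0)=1/64: -0.0156 × log₂(0.0156) = 0.0938
  p(0,1)=3/64: -0.0469 × log₂(0.0469) = 0.2070
  p(0,2)=3/64: -0.0469 × log₂(0.0469) = 0.2070
  p(0,3)=1/32: -0.0312 × log₂(0.0312) = 0.1562
  p(1,0)=3/64: -0.0469 × log₂(0.0469) = 0.2070
  p(1,1)=3/64: -0.0469 × log₂(0.0469) = 0.2070
  p(1,2)=1/16: -0.0625 × log₂(0.0625) = 0.2500
  p(1,3)=7/64: -0.1094 × log₂(0.1094) = 0.3492
  p(2,0)=5/64: -0.0781 × log₂(0.0781) = 0.2873
  p(2,1)=1/16: -0.0625 × log₂(0.0625) = 0.2500
  p(2,2)=7/64: -0.1094 × log₂(0.1094) = 0.3492
  p(2,3)=1/32: -0.0312 × log₂(0.0312) = 0.1562
  p(3,0)=1/16: -0.0625 × log₂(0.0625) = 0.2500
  p(3,1)=1/16: -0.0625 × log₂(0.0625) = 0.2500
  p(3,2)=3/32: -0.0938 × log₂(0.0938) = 0.3202
  p(3,3)=3/32: -0.0938 × log₂(0.0938) = 0.3202
H(X,Y) = 3.8601 bits


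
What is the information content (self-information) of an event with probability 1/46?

Information content I(x) = -log₂(p(x))
I = -log₂(1/46) = -log₂(0.0217)
I = 5.5236 bits


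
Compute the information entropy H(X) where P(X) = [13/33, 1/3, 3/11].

H(X) = -Σ p(x) log₂ p(x)
  -13/33 × log₂(13/33) = 0.5294
  -1/3 × log₂(1/3) = 0.5283
  -3/11 × log₂(3/11) = 0.5112
H(X) = 1.5690 bits


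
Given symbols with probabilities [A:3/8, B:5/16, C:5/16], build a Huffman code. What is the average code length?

Huffman tree construction:
Combine smallest probabilities repeatedly
Resulting codes:
  A: 0 (length 1)
  B: 10 (length 2)
  C: 11 (length 2)
Average length = Σ p(s) × length(s) = 1.6250 bits


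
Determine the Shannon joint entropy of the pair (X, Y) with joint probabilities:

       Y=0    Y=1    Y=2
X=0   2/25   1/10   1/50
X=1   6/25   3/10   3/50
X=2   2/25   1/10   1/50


H(X,Y) = -Σ p(x,y) log₂ p(x,y)
  p(0,0)=2/25: -0.0800 × log₂(0.0800) = 0.2915
  p(0,1)=1/10: -0.1000 × log₂(0.1000) = 0.3322
  p(0,2)=1/50: -0.0200 × log₂(0.0200) = 0.1129
  p(1,0)=6/25: -0.2400 × log₂(0.2400) = 0.4941
  p(1,1)=3/10: -0.3000 × log₂(0.3000) = 0.5211
  p(1,2)=3/50: -0.0600 × log₂(0.0600) = 0.2435
  p(2,0)=2/25: -0.0800 × log₂(0.0800) = 0.2915
  p(2,1)=1/10: -0.1000 × log₂(0.1000) = 0.3322
  p(2,2)=1/50: -0.0200 × log₂(0.0200) = 0.1129
H(X,Y) = 2.7319 bits


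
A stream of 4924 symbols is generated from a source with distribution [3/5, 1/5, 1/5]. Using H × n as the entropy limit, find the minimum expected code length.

Entropy H = 1.3710 bits/symbol
Minimum bits = H × n = 1.3710 × 4924
= 6750.56 bits


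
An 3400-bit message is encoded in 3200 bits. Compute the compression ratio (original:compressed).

Compression ratio = Original / Compressed
= 3400 / 3200 = 1.06:1


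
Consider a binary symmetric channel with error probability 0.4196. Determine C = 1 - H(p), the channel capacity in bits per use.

For BSC with error probability p:
C = 1 - H(p) where H(p) is binary entropy
H(0.4196) = -0.4196 × log₂(0.4196) - 0.5804 × log₂(0.5804)
H(p) = 0.9813
C = 1 - 0.9813 = 0.0187 bits/use


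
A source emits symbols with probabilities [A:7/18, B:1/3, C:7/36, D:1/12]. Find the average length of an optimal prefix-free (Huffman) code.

Huffman tree construction:
Combine smallest probabilities repeatedly
Resulting codes:
  A: 0 (length 1)
  B: 11 (length 2)
  C: 101 (length 3)
  D: 100 (length 3)
Average length = Σ p(s) × length(s) = 1.8889 bits


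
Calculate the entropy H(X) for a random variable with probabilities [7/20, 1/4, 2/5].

H(X) = -Σ p(x) log₂ p(x)
  -7/20 × log₂(7/20) = 0.5301
  -1/4 × log₂(1/4) = 0.5000
  -2/5 × log₂(2/5) = 0.5288
H(X) = 1.5589 bits


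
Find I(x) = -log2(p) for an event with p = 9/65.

Information content I(x) = -log₂(p(x))
I = -log₂(9/65) = -log₂(0.1385)
I = 2.8524 bits


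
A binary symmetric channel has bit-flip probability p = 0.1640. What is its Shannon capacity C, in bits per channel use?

For BSC with error probability p:
C = 1 - H(p) where H(p) is binary entropy
H(0.1640) = -0.1640 × log₂(0.1640) - 0.8360 × log₂(0.8360)
H(p) = 0.6438
C = 1 - 0.6438 = 0.3562 bits/use


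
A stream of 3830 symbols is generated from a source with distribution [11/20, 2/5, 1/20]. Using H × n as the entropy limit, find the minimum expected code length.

Entropy H = 1.2192 bits/symbol
Minimum bits = H × n = 1.2192 × 3830
= 4669.69 bits


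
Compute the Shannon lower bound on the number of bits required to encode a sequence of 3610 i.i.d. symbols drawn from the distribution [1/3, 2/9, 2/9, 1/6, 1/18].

Entropy H = 2.1552 bits/symbol
Minimum bits = H × n = 2.1552 × 3610
= 7780.35 bits


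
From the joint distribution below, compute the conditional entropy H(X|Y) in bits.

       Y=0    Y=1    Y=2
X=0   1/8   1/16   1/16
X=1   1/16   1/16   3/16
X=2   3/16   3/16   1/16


H(X|Y) = Σ_y p(y) H(X|Y=y)
  p(Y=0) = 3/8, H(X|Y=0) = 1.4591
  p(Y=1) = 5/16, H(X|Y=1) = 1.3710
  p(Y=2) = 5/16, H(X|Y=2) = 1.3710
H(X|Y) = 0.3750×1.4591 + 0.3125×1.3710 + 0.3125×1.3710 = 1.4040 bits


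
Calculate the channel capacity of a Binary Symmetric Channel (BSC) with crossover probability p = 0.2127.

For BSC with error probability p:
C = 1 - H(p) where H(p) is binary entropy
H(0.2127) = -0.2127 × log₂(0.2127) - 0.7873 × log₂(0.7873)
H(p) = 0.7466
C = 1 - 0.7466 = 0.2534 bits/use


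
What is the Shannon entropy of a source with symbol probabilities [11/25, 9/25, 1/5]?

H(X) = -Σ p(x) log₂ p(x)
  -11/25 × log₂(11/25) = 0.5211
  -9/25 × log₂(9/25) = 0.5306
  -1/5 × log₂(1/5) = 0.4644
H(X) = 1.5161 bits


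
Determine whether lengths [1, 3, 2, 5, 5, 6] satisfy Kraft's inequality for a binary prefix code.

Kraft inequality: Σ 2^(-l_i) ≤ 1 for prefix-free code
Calculating: 2^(-1) + 2^(-3) + 2^(-2) + 2^(-5) + 2^(-5) + 2^(-6)
= 0.5 + 0.125 + 0.25 + 0.03125 + 0.03125 + 0.015625
= 0.9531
Since 0.9531 ≤ 1, prefix-free code exists


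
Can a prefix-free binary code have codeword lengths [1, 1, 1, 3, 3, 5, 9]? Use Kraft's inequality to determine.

Kraft inequality: Σ 2^(-l_i) ≤ 1 for prefix-free code
Calculating: 2^(-1) + 2^(-1) + 2^(-1) + 2^(-3) + 2^(-3) + 2^(-5) + 2^(-9)
= 0.5 + 0.5 + 0.5 + 0.125 + 0.125 + 0.03125 + 0.001953125
= 1.7832
Since 1.7832 > 1, prefix-free code does not exist


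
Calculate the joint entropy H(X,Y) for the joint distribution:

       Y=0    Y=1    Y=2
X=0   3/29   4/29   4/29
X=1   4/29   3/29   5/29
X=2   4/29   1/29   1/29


H(X,Y) = -Σ p(x,y) log₂ p(x,y)
  p(0,0)=3/29: -0.1034 × log₂(0.1034) = 0.3386
  p(0,1)=4/29: -0.1379 × log₂(0.1379) = 0.3942
  p(0,2)=4/29: -0.1379 × log₂(0.1379) = 0.3942
  p(1,0)=4/29: -0.1379 × log₂(0.1379) = 0.3942
  p(1,1)=3/29: -0.1034 × log₂(0.1034) = 0.3386
  p(1,2)=5/29: -0.1724 × log₂(0.1724) = 0.4373
  p(2,0)=4/29: -0.1379 × log₂(0.1379) = 0.3942
  p(2,1)=1/29: -0.0345 × log₂(0.0345) = 0.1675
  p(2,2)=1/29: -0.0345 × log₂(0.0345) = 0.1675
H(X,Y) = 3.0263 bits


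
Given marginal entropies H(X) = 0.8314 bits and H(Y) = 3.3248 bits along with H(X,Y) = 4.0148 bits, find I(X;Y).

I(X;Y) = H(X) + H(Y) - H(X,Y)
I(X;Y) = 0.8314 + 3.3248 - 4.0148 = 0.1414 bits


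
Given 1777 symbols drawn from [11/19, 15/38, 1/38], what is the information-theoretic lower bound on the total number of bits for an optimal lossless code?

Entropy H = 1.1240 bits/symbol
Minimum bits = H × n = 1.1240 × 1777
= 1997.27 bits


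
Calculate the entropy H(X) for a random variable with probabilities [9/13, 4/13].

H(X) = -Σ p(x) log₂ p(x)
  -9/13 × log₂(9/13) = 0.3673
  -4/13 × log₂(4/13) = 0.5232
H(X) = 0.8905 bits


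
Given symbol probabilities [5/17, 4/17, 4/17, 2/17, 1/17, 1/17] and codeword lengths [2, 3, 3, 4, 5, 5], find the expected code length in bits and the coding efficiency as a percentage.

Average length L = Σ p_i × l_i = 3.0588 bits
Entropy H = 2.3457 bits
Efficiency η = H/L × 100% = 76.69%


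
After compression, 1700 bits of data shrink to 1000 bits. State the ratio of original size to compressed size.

Compression ratio = Original / Compressed
= 1700 / 1000 = 1.70:1


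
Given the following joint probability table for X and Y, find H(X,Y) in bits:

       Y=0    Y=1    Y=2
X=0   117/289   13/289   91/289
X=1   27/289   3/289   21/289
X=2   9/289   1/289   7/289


H(X,Y) = -Σ p(x,y) log₂ p(x,y)
  p(0,0)=117/289: -0.4048 × log₂(0.4048) = 0.5281
  p(0,1)=13/289: -0.0450 × log₂(0.0450) = 0.2013
  p(0,2)=91/289: -0.3149 × log₂(0.3149) = 0.5249
  p(1,0)=27/289: -0.0934 × log₂(0.0934) = 0.3195
  p(1,1)=3/289: -0.0104 × log₂(0.0104) = 0.0684
  p(1,2)=21/289: -0.0727 × log₂(0.0727) = 0.2749
  p(2,0)=9/289: -0.0311 × log₂(0.0311) = 0.1559
  p(2,1)=1/289: -0.0035 × log₂(0.0035) = 0.0283
  p(2,2)=7/289: -0.0242 × log₂(0.0242) = 0.1300
H(X,Y) = 2.2313 bits


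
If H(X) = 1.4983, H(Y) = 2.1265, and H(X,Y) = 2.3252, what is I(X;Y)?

I(X;Y) = H(X) + H(Y) - H(X,Y)
I(X;Y) = 1.4983 + 2.1265 - 2.3252 = 1.2996 bits


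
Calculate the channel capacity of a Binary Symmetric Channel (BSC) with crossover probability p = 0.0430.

For BSC with error probability p:
C = 1 - H(p) where H(p) is binary entropy
H(0.0430) = -0.0430 × log₂(0.0430) - 0.9570 × log₂(0.9570)
H(p) = 0.2559
C = 1 - 0.2559 = 0.7441 bits/use


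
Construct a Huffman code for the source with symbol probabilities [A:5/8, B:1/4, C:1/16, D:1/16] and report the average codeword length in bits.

Huffman tree construction:
Combine smallest probabilities repeatedly
Resulting codes:
  A: 1 (length 1)
  B: 01 (length 2)
  C: 000 (length 3)
  D: 001 (length 3)
Average length = Σ p(s) × length(s) = 1.5000 bits


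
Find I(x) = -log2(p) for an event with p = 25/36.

Information content I(x) = -log₂(p(x))
I = -log₂(25/36) = -log₂(0.6944)
I = 0.5261 bits


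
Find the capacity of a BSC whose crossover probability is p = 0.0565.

For BSC with error probability p:
C = 1 - H(p) where H(p) is binary entropy
H(0.0565) = -0.0565 × log₂(0.0565) - 0.9435 × log₂(0.9435)
H(p) = 0.3134
C = 1 - 0.3134 = 0.6866 bits/use


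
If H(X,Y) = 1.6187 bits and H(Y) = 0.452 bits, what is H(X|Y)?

Chain rule: H(X,Y) = H(X|Y) + H(Y)
H(X|Y) = H(X,Y) - H(Y) = 1.6187 - 0.452 = 1.1667 bits


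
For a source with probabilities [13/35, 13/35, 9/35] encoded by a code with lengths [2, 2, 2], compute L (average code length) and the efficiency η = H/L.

Average length L = Σ p_i × l_i = 2.0000 bits
Entropy H = 1.5653 bits
Efficiency η = H/L × 100% = 78.26%


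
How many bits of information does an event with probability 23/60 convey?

Information content I(x) = -log₂(p(x))
I = -log₂(23/60) = -log₂(0.3833)
I = 1.3833 bits


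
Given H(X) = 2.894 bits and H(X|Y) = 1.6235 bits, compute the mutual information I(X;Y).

I(X;Y) = H(X) - H(X|Y)
I(X;Y) = 2.894 - 1.6235 = 1.2705 bits


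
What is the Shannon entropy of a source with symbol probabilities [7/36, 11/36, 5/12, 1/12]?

H(X) = -Σ p(x) log₂ p(x)
  -7/36 × log₂(7/36) = 0.4594
  -11/36 × log₂(11/36) = 0.5227
  -5/12 × log₂(5/12) = 0.5263
  -1/12 × log₂(1/12) = 0.2987
H(X) = 1.8071 bits


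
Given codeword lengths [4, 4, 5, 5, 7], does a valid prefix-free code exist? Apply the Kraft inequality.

Kraft inequality: Σ 2^(-l_i) ≤ 1 for prefix-free code
Calculating: 2^(-4) + 2^(-4) + 2^(-5) + 2^(-5) + 2^(-7)
= 0.0625 + 0.0625 + 0.03125 + 0.03125 + 0.0078125
= 0.1953
Since 0.1953 ≤ 1, prefix-free code exists


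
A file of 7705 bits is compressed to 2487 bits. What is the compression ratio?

Compression ratio = Original / Compressed
= 7705 / 2487 = 3.10:1


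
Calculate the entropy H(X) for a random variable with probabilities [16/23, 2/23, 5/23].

H(X) = -Σ p(x) log₂ p(x)
  -16/23 × log₂(16/23) = 0.3642
  -2/23 × log₂(2/23) = 0.3064
  -5/23 × log₂(5/23) = 0.4786
H(X) = 1.1492 bits


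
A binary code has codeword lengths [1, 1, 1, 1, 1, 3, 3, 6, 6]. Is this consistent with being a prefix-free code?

Kraft inequality: Σ 2^(-l_i) ≤ 1 for prefix-free code
Calculating: 2^(-1) + 2^(-1) + 2^(-1) + 2^(-1) + 2^(-1) + 2^(-3) + 2^(-3) + 2^(-6) + 2^(-6)
= 0.5 + 0.5 + 0.5 + 0.5 + 0.5 + 0.125 + 0.125 + 0.015625 + 0.015625
= 2.7812
Since 2.7812 > 1, prefix-free code does not exist


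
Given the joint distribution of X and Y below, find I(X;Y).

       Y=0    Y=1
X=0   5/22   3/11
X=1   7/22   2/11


H(X) = 1.0000, H(Y) = 0.9940, H(X,Y) = 1.9698
I(X;Y) = H(X) + H(Y) - H(X,Y) = 0.0242 bits


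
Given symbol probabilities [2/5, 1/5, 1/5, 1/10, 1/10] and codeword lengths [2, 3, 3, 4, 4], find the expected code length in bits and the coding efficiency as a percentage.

Average length L = Σ p_i × l_i = 2.8000 bits
Entropy H = 2.1219 bits
Efficiency η = H/L × 100% = 75.78%


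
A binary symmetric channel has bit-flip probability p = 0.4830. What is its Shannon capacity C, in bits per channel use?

For BSC with error probability p:
C = 1 - H(p) where H(p) is binary entropy
H(0.4830) = -0.4830 × log₂(0.4830) - 0.5170 × log₂(0.5170)
H(p) = 0.9992
C = 1 - 0.9992 = 0.0008 bits/use


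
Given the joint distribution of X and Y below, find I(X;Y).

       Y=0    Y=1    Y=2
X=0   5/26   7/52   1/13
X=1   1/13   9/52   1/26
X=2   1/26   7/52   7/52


H(X) = 1.5689, H(Y) = 1.5438, H(X,Y) = 2.9946
I(X;Y) = H(X) + H(Y) - H(X,Y) = 0.1180 bits


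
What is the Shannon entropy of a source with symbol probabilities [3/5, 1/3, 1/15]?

H(X) = -Σ p(x) log₂ p(x)
  -3/5 × log₂(3/5) = 0.4422
  -1/3 × log₂(1/3) = 0.5283
  -1/15 × log₂(1/15) = 0.2605
H(X) = 1.2310 bits


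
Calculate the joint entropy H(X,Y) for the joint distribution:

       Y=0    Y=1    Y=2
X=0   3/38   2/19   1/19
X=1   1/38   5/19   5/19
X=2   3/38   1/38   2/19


H(X,Y) = -Σ p(x,y) log₂ p(x,y)
  p(0,0)=3/38: -0.0789 × log₂(0.0789) = 0.2892
  p(0,1)=2/19: -0.1053 × log₂(0.1053) = 0.3419
  p(0,2)=1/19: -0.0526 × log₂(0.0526) = 0.2236
  p(1,0)=1/38: -0.0263 × log₂(0.0263) = 0.1381
  p(1,1)=5/19: -0.2632 × log₂(0.2632) = 0.5068
  p(1,2)=5/19: -0.2632 × log₂(0.2632) = 0.5068
  p(2,0)=3/38: -0.0789 × log₂(0.0789) = 0.2892
  p(2,1)=1/38: -0.0263 × log₂(0.0263) = 0.1381
  p(2,2)=2/19: -0.1053 × log₂(0.1053) = 0.3419
H(X,Y) = 2.7756 bits


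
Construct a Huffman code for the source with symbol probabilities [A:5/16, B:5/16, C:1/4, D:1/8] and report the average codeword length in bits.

Huffman tree construction:
Combine smallest probabilities repeatedly
Resulting codes:
  A: 10 (length 2)
  B: 11 (length 2)
  C: 01 (length 2)
  D: 00 (length 2)
Average length = Σ p(s) × length(s) = 2.0000 bits


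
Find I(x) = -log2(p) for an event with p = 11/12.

Information content I(x) = -log₂(p(x))
I = -log₂(11/12) = -log₂(0.9167)
I = 0.1255 bits
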